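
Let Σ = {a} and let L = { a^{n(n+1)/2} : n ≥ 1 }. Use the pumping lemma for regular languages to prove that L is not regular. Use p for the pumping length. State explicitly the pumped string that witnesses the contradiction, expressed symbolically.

Toward a contradiction, assume L is regular with pumping length p.
Take w = a^{p(p+1)/2} ∈ L with |w| = p(p+1)/2 ≥ p.
Write w = xyz as guaranteed by the lemma, with |xy| ≤ p and |y| ≥ 1.
Then y = a^k for some k with 1 ≤ k ≤ p.
Pump with i = 2: xy^2z = a^{p(p+1)/2+k}. Since 1 ≤ k ≤ p, p(p+1)/2 < p(p+1)/2+k ≤ p(p+1)/2+p < (p+1)(p+2)/2, so p(p+1)/2+k is strictly between consecutive triangular numbers. So xy^2z ∉ L.
Contradiction. Therefore L is not regular.

a^{p(p+1)/2+k}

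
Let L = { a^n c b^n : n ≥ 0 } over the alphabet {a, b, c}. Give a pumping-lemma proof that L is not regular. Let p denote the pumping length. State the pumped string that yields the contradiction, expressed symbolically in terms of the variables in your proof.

a^{p+k} c b^p

Toward a contradiction, assume L is regular with pumping length p.
Take w = a^p c b^p ∈ L with |w| = 2p+1 ≥ p.
Write w = xyz as guaranteed by the lemma, with |xy| ≤ p and |y| ≥ 1.
Since the first p symbols of w are all a's and |xy| ≤ p, y lies entirely in the leading a-block: y = a^k for some k with 1 ≤ k ≤ p.
Pump with i = 2: xy^2z = a^{p+k} c b^p, which would require p+k = p. But k ≥ 1, so xy^2z ∉ L.
This is a contradiction; hence L is not regular.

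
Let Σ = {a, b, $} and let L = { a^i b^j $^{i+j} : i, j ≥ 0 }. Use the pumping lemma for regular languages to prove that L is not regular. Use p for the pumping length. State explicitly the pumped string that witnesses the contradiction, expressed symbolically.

a^{p+k} b^p $^{2p}

Assume L is regular; let p be its pumping constant.
Take w = a^p b^p $^{2p} ∈ L (with i=j=p, i+j=2p), |w| = 4p ≥ p.
By the pumping lemma, w = xyz with |xy| ≤ p and |y| ≥ 1.
Because |xy| ≤ p and w begins with p copies of a, we have y = a^k with 1 ≤ k ≤ p.
Consider xy^2z = a^{p+k} b^p $^{2p}. Now the a- and b-counts sum to 2p+k, but the $-count is 2p ≠ 2p+k. So xy^2z ∉ L.
This contradicts the pumping lemma, so L is not regular.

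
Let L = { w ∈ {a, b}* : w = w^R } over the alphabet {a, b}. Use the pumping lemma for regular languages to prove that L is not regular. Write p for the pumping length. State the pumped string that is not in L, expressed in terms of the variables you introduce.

Suppose for contradiction that L is regular, and let p be the pumping length.
Take w = a^p b a^p, a palindrome of length 2p+1 ≥ p.
By the pumping lemma, w = xyz with |xy| ≤ p and |y| > 0.
Because |xy| ≤ p and w begins with p copies of a, we have y = a^k with 1 ≤ k ≤ p.
Pump with i = 2: xy^2z = a^{p+k} b a^p. Its reverse is a^p b a^{p+k}, which differs from xy^2z since k ≥ 1. So xy^2z is not a palindrome and xy^2z ∉ L.
This contradicts the pumping lemma, so L is not regular.

a^{p+k} b a^p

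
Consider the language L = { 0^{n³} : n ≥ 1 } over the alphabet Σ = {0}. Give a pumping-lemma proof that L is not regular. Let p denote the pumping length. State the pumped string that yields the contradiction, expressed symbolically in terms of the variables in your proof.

Toward a contradiction, assume L is regular with pumping length p.
Take w = 0^{p³} ∈ L with |w| = p³ ≥ p.
By the pumping lemma, w = xyz with |xy| ≤ p and y is nonempty.
Then y = 0^k for some k with 1 ≤ k ≤ p.
Pump with i = 2: xy^2z = 0^{p³+k}. Since 1 ≤ k ≤ p, p³ < p³+k ≤ p³+p < p³+3p²+3p+1 = (p+1)³, so p³+k is not a perfect cube. So xy^2z ∉ L.
This contradicts the pumping lemma, so L is not regular.

0^{p³+k}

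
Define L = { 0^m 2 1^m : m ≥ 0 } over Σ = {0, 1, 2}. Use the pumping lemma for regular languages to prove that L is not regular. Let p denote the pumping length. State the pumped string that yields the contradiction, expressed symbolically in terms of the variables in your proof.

Assume L is regular; let p be its pumping constant.
Take w = 0^p 2 1^p ∈ L with |w| = 2p+1 ≥ p.
The pumping lemma gives a decomposition w = xyz where |xy| ≤ p and y is nonempty.
The first p characters of w are 0's, so xy (and hence y) consists only of 0's. Write y = 0^k, 1 ≤ k ≤ p.
Pump with i = 2: xy^2z = 0^{p+k} 2 1^p, which would require p+k = p. But k ≥ 1, so xy^2z ∉ L.
Contradiction. Therefore L is not regular.

0^{p+k} 2 1^p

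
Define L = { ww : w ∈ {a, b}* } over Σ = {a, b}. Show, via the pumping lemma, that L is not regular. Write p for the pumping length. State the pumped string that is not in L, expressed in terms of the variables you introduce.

Assume L is regular; let p be its pumping constant.
Take w = a^p b^p a^p b^p = uu where u = a^pb^p; then w ∈ L and |w| = 4p ≥ p.
By the pumping lemma, w = xyz with |xy| ≤ p and |y| > 0.
Because |xy| ≤ p and w begins with p copies of a, we have y = a^k with 1 ≤ k ≤ p.
Pump with i = 2: xy^2z = a^{p+k} b^p a^p b^p, of length 4p+k. Suppose this equals vv. The string starts with a and ends with b, so v does too; thus the boundary between the two copies of v is a b→a transition. There is exactly one such transition, at position 2p+k, so |v| = 2p+k and |vv| = 4p+2k ≠ 4p+k since k ≥ 1. So xy^2z ∉ L.
Contradiction. Therefore L is not regular.

a^{p+k} b^p a^p b^p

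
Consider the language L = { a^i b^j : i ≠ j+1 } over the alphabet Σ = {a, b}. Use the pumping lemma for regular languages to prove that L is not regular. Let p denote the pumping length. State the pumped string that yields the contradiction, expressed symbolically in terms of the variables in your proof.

a^{p+p!} b^{p+p!-1}

Toward a contradiction, assume L is regular with pumping length p.
Choose w = a^p b^{p+p!-1}. Since p ≠ (p+p!-1)+1 = p+p!, w ∈ L; and |w| ≥ p.
Write w = xyz as guaranteed by the lemma, with |xy| ≤ p and y is nonempty.
Because |xy| ≤ p and w begins with p copies of a, we have y = a^k with 1 ≤ k ≤ p.
Since 1 ≤ k ≤ p, k divides p!; set t = 1 + p!/k. Then xy^t z has p + (p!/k)·k = p + p! copies of a. Now the a-count is p+p! and (b-count)+1 = (p+p!-1)+1 = p+p!, so i ≠ j+1 fails. So xy^t z = a^{p+p!} b^{p+p!-1} ∉ L.
This is a contradiction; hence L is not regular.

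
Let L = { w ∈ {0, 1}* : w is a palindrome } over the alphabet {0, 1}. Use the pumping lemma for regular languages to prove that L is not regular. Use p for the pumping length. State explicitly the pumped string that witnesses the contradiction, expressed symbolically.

Assume L is regular. Let p be the pumping length given by the pumping lemma.
Take w = 0^p 1 0^p, a palindrome of length 2p+1 ≥ p.
Write w = xyz as guaranteed by the lemma, with |xy| ≤ p and y is nonempty.
Since the first p symbols of w are all 0's and |xy| ≤ p, y lies entirely in the leading 0-block: y = 0^k for some k with 1 ≤ k ≤ p.
Pump with i = 2: xy^2z = 0^{p+k} 1 0^p. Its reverse is 0^p 1 0^{p+k}, which differs from xy^2z since k ≥ 1. So xy^2z is not a palindrome and xy^2z ∉ L.
Contradiction. Therefore L is not regular.

0^{p+k} 1 0^p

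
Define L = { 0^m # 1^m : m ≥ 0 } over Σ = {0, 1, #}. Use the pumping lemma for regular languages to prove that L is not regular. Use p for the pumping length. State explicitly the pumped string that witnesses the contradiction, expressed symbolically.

Toward a contradiction, assume L is regular with pumping length p.
Take w = 0^p # 1^p ∈ L with |w| = 2p+1 ≥ p.
By the pumping lemma, w = xyz with |xy| ≤ p and |y| > 0.
Since the first p symbols of w are all 0's and |xy| ≤ p, y lies entirely in the leading 0-block: y = 0^k for some k with 1 ≤ k ≤ p.
Pump with i = 2: xy^2z = 0^{p+k} # 1^p, which would require p+k = p. But k ≥ 1, so xy^2z ∉ L.
This is a contradiction; hence L is not regular.

0^{p+k} # 1^p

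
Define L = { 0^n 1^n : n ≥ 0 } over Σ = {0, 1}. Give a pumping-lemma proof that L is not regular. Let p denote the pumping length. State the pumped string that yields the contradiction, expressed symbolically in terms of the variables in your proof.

0^{p+k} 1^p

Suppose for contradiction that L is regular, and let p be the pumping length.
Take w = 0^p 1^p. Then w ∈ L and |w| = 2p ≥ p.
Write w = xyz as guaranteed by the lemma, with |xy| ≤ p and y is nonempty.
Because |xy| ≤ p and w begins with p copies of 0, we have y = 0^k with 1 ≤ k ≤ p.
Pump with i = 2: xy^2z = 0^{p+k} 1^p. For this to lie in L we would need p = p+k, which forces k = 0. But k ≥ 1, so xy^2z ∉ L.
Contradiction. Therefore L is not regular.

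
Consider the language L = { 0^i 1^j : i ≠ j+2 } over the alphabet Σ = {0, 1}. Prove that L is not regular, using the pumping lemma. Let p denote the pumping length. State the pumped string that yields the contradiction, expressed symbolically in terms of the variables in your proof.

Suppose for contradiction that L is regular, and let p be the pumping length.
Choose w = 0^p 1^{p+p!-2}. Since p ≠ (p+p!-2)+2 = p+p!, w ∈ L; and |w| ≥ p.
By the pumping lemma, w = xyz with |xy| ≤ p and |y| > 0.
The first p characters of w are 0's, so xy (and hence y) consists only of 0's. Write y = 0^k, 1 ≤ k ≤ p.
Since 1 ≤ k ≤ p, k divides p!; set t = 1 + p!/k. Then xy^t z has p + (p!/k)·k = p + p! copies of 0. Now the 0-count is p+p! and (1-count)+2 = (p+p!-2)+2 = p+p!, so i ≠ j+2 fails. So xy^t z = 0^{p+p!} 1^{p+p!-2} ∉ L.
This contradicts the pumping lemma, so L is not regular.

0^{p+p!} 1^{p+p!-2}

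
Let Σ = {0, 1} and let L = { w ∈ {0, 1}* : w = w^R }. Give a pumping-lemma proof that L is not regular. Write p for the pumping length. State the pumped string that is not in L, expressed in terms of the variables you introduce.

0^{p+k} 1 0^p

Suppose for contradiction that L is regular, and let p be the pumping length.
Take w = 0^p 1 0^p, a palindrome of length 2p+1 ≥ p.
The pumping lemma gives a decomposition w = xyz where |xy| ≤ p and y is nonempty.
The first p characters of w are 0's, so xy (and hence y) consists only of 0's. Write y = 0^k, 1 ≤ k ≤ p.
Pump with i = 2: xy^2z = 0^{p+k} 1 0^p. Its reverse is 0^p 1 0^{p+k}, which differs from xy^2z since k ≥ 1. So xy^2z is not a palindrome and xy^2z ∉ L.
This is a contradiction; hence L is not regular.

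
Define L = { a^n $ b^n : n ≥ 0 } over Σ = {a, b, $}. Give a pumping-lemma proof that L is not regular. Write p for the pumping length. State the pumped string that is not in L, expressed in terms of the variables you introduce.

a^{p+k} $ b^p

Assume L is regular. Let p be the pumping length given by the pumping lemma.
Take w = a^p $ b^p ∈ L with |w| = 2p+1 ≥ p.
The pumping lemma gives a decomposition w = xyz where |xy| ≤ p and y is nonempty.
Because |xy| ≤ p and w begins with p copies of a, we have y = a^k with 1 ≤ k ≤ p.
Pump with i = 2: xy^2z = a^{p+k} $ b^p, which would require p+k = p. But k ≥ 1, so xy^2z ∉ L.
Contradiction. Therefore L is not regular.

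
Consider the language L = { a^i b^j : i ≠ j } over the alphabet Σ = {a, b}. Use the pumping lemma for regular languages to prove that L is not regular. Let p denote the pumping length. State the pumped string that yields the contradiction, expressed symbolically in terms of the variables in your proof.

a^{p+p!} b^{p+p!}

Assume L is regular. Let p be the pumping length given by the pumping lemma.
Choose w = a^p b^{p+p!}. Since p ≠ p+p!, w ∈ L; and |w| ≥ p.
By the pumping lemma, w = xyz with |xy| ≤ p and y is nonempty.
Since the first p symbols of w are all a's and |xy| ≤ p, y lies entirely in the leading a-block: y = a^k for some k with 1 ≤ k ≤ p.
Since 1 ≤ k ≤ p, k divides p!; set t = 1 + p!/k. Then xy^t z has p + (p!/k)·k = p + p! copies of a. Now the a-count equals the b-count, so i ≠ j fails. So xy^t z = a^{p+p!} b^{p+p!} ∉ L.
This contradicts the pumping lemma, so L is not regular.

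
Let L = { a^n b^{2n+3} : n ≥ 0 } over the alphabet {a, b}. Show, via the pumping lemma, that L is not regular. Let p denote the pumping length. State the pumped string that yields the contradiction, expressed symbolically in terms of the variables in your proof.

Suppose for contradiction that L is regular, and let p be the pumping length.
Choose w = a^p b^{2p+3}, which is in L with |w| = 3p+3 ≥ p.
Write w = xyz as guaranteed by the lemma, with |xy| ≤ p and |y| > 0.
Since the first p symbols of w are all a's and |xy| ≤ p, y lies entirely in the leading a-block: y = a^k for some k with 1 ≤ k ≤ p.
Pump with i = 2: xy^2z = a^{p+k} b^{2p+3}. For this to lie in L we would need 2p+3 = 2(p+k)+3, which forces k = 0. But k ≥ 1, so xy^2z ∉ L.
Contradiction. Therefore L is not regular.

a^{p+k} b^{2p+3}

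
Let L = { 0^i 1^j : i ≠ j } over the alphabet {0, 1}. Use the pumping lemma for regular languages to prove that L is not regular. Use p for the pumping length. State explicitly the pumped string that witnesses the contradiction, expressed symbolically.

0^{p+p!} 1^{p+p!}

Toward a contradiction, assume L is regular with pumping length p.
Choose w = 0^p 1^{p+p!}. Since p ≠ p+p!, w ∈ L; and |w| ≥ p.
By the pumping lemma, w = xyz with |xy| ≤ p and |y| > 0.
Since the first p symbols of w are all 0's and |xy| ≤ p, y lies entirely in the leading 0-block: y = 0^k for some k with 1 ≤ k ≤ p.
Since 1 ≤ k ≤ p, k divides p!; set t = 1 + p!/k. Then xy^t z has p + (p!/k)·k = p + p! copies of 0. Now the 0-count equals the 1-count, so i ≠ j fails. So xy^t z = 0^{p+p!} 1^{p+p!} ∉ L.
Contradiction. Therefore L is not regular.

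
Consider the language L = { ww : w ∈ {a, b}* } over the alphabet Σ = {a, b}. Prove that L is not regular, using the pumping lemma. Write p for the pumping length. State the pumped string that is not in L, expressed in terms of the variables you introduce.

a^{p+k} b^p a^p b^p

Assume L is regular. Let p be the pumping length given by the pumping lemma.
Take w = a^p b^p a^p b^p = uu where u = a^pb^p; then w ∈ L and |w| = 4p ≥ p.
By the pumping lemma, w = xyz with |xy| ≤ p and |y| > 0.
Because |xy| ≤ p and w begins with p copies of a, we have y = a^k with 1 ≤ k ≤ p.
Pump with i = 2: xy^2z = a^{p+k} b^p a^p b^p, of length 4p+k. Suppose this equals vv. The string starts with a and ends with b, so v does too; thus the boundary between the two copies of v is a b→a transition. There is exactly one such transition, at position 2p+k, so |v| = 2p+k and |vv| = 4p+2k ≠ 4p+k since k ≥ 1. So xy^2z ∉ L.
This is a contradiction; hence L is not regular.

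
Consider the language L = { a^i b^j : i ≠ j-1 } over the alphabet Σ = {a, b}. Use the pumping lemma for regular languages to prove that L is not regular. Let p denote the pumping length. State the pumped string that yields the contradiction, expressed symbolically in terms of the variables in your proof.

a^{p+p!} b^{p+p!+1}

Suppose for contradiction that L is regular, and let p be the pumping length.
Choose w = a^p b^{p+p!+1}. Since p ≠ (p+p!+1)-1 = p+p!, w ∈ L; and |w| ≥ p.
Write w = xyz as guaranteed by the lemma, with |xy| ≤ p and |y| ≥ 1.
The first p characters of w are a's, so xy (and hence y) consists only of a's. Write y = a^k, 1 ≤ k ≤ p.
Since 1 ≤ k ≤ p, k divides p!; set t = 1 + p!/k. Then xy^t z has p + (p!/k)·k = p + p! copies of a. Now the a-count is p+p! and (b-count)-1 = (p+p!+1)-1 = p+p!, so i ≠ j-1 fails. So xy^t z = a^{p+p!} b^{p+p!+1} ∉ L.
Contradiction. Therefore L is not regular.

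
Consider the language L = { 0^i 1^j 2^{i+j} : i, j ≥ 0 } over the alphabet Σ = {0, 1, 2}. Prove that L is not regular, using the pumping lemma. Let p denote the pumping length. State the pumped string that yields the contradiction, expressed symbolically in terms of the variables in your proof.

0^{p+k} 1^p 2^{2p}

Suppose for contradiction that L is regular, and let p be the pumping length.
Take w = 0^p 1^p 2^{2p} ∈ L (with i=j=p, i+j=2p), |w| = 4p ≥ p.
Write w = xyz as guaranteed by the lemma, with |xy| ≤ p and |y| ≥ 1.
The first p characters of w are 0's, so xy (and hence y) consists only of 0's. Write y = 0^k, 1 ≤ k ≤ p.
Consider xy^2z = 0^{p+k} 1^p 2^{2p}. Now the 0- and 1-counts sum to 2p+k, but the 2-count is 2p ≠ 2p+k. So xy^2z ∉ L.
This contradicts the pumping lemma, so L is not regular.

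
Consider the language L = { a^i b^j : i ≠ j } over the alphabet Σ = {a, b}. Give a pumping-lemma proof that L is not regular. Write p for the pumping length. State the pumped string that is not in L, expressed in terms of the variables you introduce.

Assume L is regular. Let p be the pumping length given by the pumping lemma.
Choose w = a^p b^{p+p!}. Since p ≠ p+p!, w ∈ L; and |w| ≥ p.
By the pumping lemma, w = xyz with |xy| ≤ p and y is nonempty.
The first p characters of w are a's, so xy (and hence y) consists only of a's. Write y = a^k, 1 ≤ k ≤ p.
Since 1 ≤ k ≤ p, k divides p!; set t = 1 + p!/k. Then xy^t z has p + (p!/k)·k = p + p! copies of a. Now the a-count equals the b-count, so i ≠ j fails. So xy^t z = a^{p+p!} b^{p+p!} ∉ L.
Contradiction. Therefore L is not regular.

a^{p+p!} b^{p+p!}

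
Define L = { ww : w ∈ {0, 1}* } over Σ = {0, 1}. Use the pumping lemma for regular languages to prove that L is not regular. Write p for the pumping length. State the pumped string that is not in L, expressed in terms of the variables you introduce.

0^{p+k} 1^p 0^p 1^p

Assume L is regular. Let p be the pumping length given by the pumping lemma.
Take w = 0^p 1^p 0^p 1^p = uu where u = 0^p1^p; then w ∈ L and |w| = 4p ≥ p.
Write w = xyz as guaranteed by the lemma, with |xy| ≤ p and |y| > 0.
Because |xy| ≤ p and w begins with p copies of 0, we have y = 0^k with 1 ≤ k ≤ p.
Pump with i = 2: xy^2z = 0^{p+k} 1^p 0^p 1^p, of length 4p+k. Suppose this equals vv. The string starts with 0 and ends with 1, so v does too; thus the boundary between the two copies of v is a 1→0 transition. There is exactly one such transition, at position 2p+k, so |v| = 2p+k and |vv| = 4p+2k ≠ 4p+k since k ≥ 1. So xy^2z ∉ L.
This contradicts the pumping lemma, so L is not regular.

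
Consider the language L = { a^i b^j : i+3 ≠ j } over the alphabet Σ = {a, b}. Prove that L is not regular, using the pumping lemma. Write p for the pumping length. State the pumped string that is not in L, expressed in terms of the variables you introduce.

Assume L is regular; let p be its pumping constant.
Choose w = a^p b^{p+p!+3}. Since p ≠ (p+p!+3)-3 = p+p!, w ∈ L; and |w| ≥ p.
Write w = xyz as guaranteed by the lemma, with |xy| ≤ p and |y| > 0.
The first p characters of w are a's, so xy (and hence y) consists only of a's. Write y = a^k, 1 ≤ k ≤ p.
Since 1 ≤ k ≤ p, k divides p!; set t = 1 + p!/k. Then xy^t z has p + (p!/k)·k = p + p! copies of a. Now the a-count is p+p! and (b-count)-3 = (p+p!+3)-3 = p+p!, so i+3 ≠ j fails. So xy^t z = a^{p+p!} b^{p+p!+3} ∉ L.
This contradicts the pumping lemma, so L is not regular.

a^{p+p!} b^{p+p!+3}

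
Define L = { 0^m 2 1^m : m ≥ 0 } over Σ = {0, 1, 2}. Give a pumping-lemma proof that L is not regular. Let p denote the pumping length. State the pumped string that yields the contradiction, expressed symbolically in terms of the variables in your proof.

0^{p+k} 2 1^p

Assume L is regular. Let p be the pumping length given by the pumping lemma.
Take w = 0^p 2 1^p ∈ L with |w| = 2p+1 ≥ p.
Write w = xyz as guaranteed by the lemma, with |xy| ≤ p and |y| ≥ 1.
Because |xy| ≤ p and w begins with p copies of 0, we have y = 0^k with 1 ≤ k ≤ p.
Pump with i = 2: xy^2z = 0^{p+k} 2 1^p, which would require p+k = p. But k ≥ 1, so xy^2z ∉ L.
Contradiction. Therefore L is not regular.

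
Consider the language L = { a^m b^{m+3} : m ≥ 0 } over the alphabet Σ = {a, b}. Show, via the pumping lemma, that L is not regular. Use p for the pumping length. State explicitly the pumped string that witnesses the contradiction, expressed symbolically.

a^{p+k} b^{p+3}

Assume L is regular. Let p be the pumping length given by the pumping lemma.
Let w = a^p b^{p+3} ∈ L; note |w| = 2p+3 ≥ p.
Write w = xyz as guaranteed by the lemma, with |xy| ≤ p and |y| > 0.
Because |xy| ≤ p and w begins with p copies of a, we have y = a^k with 1 ≤ k ≤ p.
Pump with i = 2: xy^2z = a^{p+k} b^{p+3}. For this to lie in L we would need p+3 = (p+k)+3, which forces k = 0. But k ≥ 1, so xy^2z ∉ L.
This contradicts the pumping lemma, so L is not regular.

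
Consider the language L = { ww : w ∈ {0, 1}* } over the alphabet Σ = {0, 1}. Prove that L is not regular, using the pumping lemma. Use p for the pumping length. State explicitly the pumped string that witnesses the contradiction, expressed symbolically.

Assume L is regular. Let p be the pumping length given by the pumping lemma.
Take w = 0^p 1^p 0^p 1^p = uu where u = 0^p1^p; then w ∈ L and |w| = 4p ≥ p.
Write w = xyz as guaranteed by the lemma, with |xy| ≤ p and |y| ≥ 1.
Since the first p symbols of w are all 0's and |xy| ≤ p, y lies entirely in the leading 0-block: y = 0^k for some k with 1 ≤ k ≤ p.
Pump with i = 2: xy^2z = 0^{p+k} 1^p 0^p 1^p, of length 4p+k. Suppose this equals vv. The string starts with 0 and ends with 1, so v does too; thus the boundary between the two copies of v is a 1→0 transition. There is exactly one such transition, at position 2p+k, so |v| = 2p+k and |vv| = 4p+2k ≠ 4p+k since k ≥ 1. So xy^2z ∉ L.
Contradiction. Therefore L is not regular.

0^{p+k} 1^p 0^p 1^p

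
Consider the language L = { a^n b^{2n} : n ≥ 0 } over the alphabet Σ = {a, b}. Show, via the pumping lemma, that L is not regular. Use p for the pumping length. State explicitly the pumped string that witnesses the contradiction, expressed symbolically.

a^{p+k} b^{2p}

Assume L is regular; let p be its pumping constant.
Choose w = a^p b^{2p}, which is in L with |w| = 3p ≥ p.
By the pumping lemma, w = xyz with |xy| ≤ p and |y| ≥ 1.
Since the first p symbols of w are all a's and |xy| ≤ p, y lies entirely in the leading a-block: y = a^k for some k with 1 ≤ k ≤ p.
Pump with i = 2: xy^2z = a^{p+k} b^{2p}. For this to lie in L we would need 2p = 2(p+k), which forces k = 0. But k ≥ 1, so xy^2z ∉ L.
This contradicts the pumping lemma, so L is not regular.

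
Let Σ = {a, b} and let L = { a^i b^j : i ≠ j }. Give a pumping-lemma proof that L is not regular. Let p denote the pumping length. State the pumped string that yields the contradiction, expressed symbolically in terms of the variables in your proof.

a^{p+p!} b^{p+p!}

Toward a contradiction, assume L is regular with pumping length p.
Choose w = a^p b^{p+p!}. Since p ≠ p+p!, w ∈ L; and |w| ≥ p.
The pumping lemma gives a decomposition w = xyz where |xy| ≤ p and |y| > 0.
Since the first p symbols of w are all a's and |xy| ≤ p, y lies entirely in the leading a-block: y = a^k for some k with 1 ≤ k ≤ p.
Since 1 ≤ k ≤ p, k divides p!; set t = 1 + p!/k. Then xy^t z has p + (p!/k)·k = p + p! copies of a. Now the a-count equals the b-count, so i ≠ j fails. So xy^t z = a^{p+p!} b^{p+p!} ∉ L.
This is a contradiction; hence L is not regular.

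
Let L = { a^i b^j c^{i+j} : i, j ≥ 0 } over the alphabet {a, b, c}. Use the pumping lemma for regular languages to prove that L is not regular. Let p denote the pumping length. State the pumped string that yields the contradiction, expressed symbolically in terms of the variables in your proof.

a^{p+k} b^p c^{2p}

Assume L is regular. Let p be the pumping length given by the pumping lemma.
Take w = a^p b^p c^{2p} ∈ L (with i=j=p, i+j=2p), |w| = 4p ≥ p.
By the pumping lemma, w = xyz with |xy| ≤ p and y is nonempty.
Because |xy| ≤ p and w begins with p copies of a, we have y = a^k with 1 ≤ k ≤ p.
Consider xy^2z = a^{p+k} b^p c^{2p}. Now the a- and b-counts sum to 2p+k, but the c-count is 2p ≠ 2p+k. So xy^2z ∉ L.
This contradicts the pumping lemma, so L is not regular.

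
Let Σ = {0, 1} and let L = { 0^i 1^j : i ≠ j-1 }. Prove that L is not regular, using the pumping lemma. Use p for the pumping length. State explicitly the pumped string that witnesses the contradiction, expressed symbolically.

0^{p+p!} 1^{p+p!+1}

Toward a contradiction, assume L is regular with pumping length p.
Choose w = 0^p 1^{p+p!+1}. Since p ≠ (p+p!+1)-1 = p+p!, w ∈ L; and |w| ≥ p.
By the pumping lemma, w = xyz with |xy| ≤ p and y is nonempty.
The first p characters of w are 0's, so xy (and hence y) consists only of 0's. Write y = 0^k, 1 ≤ k ≤ p.
Since 1 ≤ k ≤ p, k divides p!; set t = 1 + p!/k. Then xy^t z has p + (p!/k)·k = p + p! copies of 0. Now the 0-count is p+p! and (1-count)-1 = (p+p!+1)-1 = p+p!, so i ≠ j-1 fails. So xy^t z = 0^{p+p!} 1^{p+p!+1} ∉ L.
This contradicts the pumping lemma, so L is not regular.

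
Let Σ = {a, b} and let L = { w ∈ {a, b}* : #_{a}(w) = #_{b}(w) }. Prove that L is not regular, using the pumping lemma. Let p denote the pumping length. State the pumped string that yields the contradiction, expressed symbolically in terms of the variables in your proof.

Suppose for contradiction that L is regular, and let p be the pumping length.
Choose w = a^p b^p ∈ L with |w| = 2p ≥ p.
By the pumping lemma, w = xyz with |xy| ≤ p and |y| ≥ 1.
Since the first p symbols of w are all a's and |xy| ≤ p, y lies entirely in the leading a-block: y = a^k for some k with 1 ≤ k ≤ p.
Pump with i = 2: xy^2z = a^{p+k} b^p has p+k occurrences of a but only p of b. Since k ≥ 1 the counts differ, so xy^2z ∉ L.
This is a contradiction; hence L is not regular.

a^{p+k} b^p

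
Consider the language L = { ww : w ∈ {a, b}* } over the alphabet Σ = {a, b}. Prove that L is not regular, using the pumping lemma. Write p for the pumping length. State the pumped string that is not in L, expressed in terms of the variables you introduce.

a^{p+k} b^p a^p b^p

Toward a contradiction, assume L is regular with pumping length p.
Take w = a^p b^p a^p b^p = uu where u = a^pb^p; then w ∈ L and |w| = 4p ≥ p.
By the pumping lemma, w = xyz with |xy| ≤ p and y is nonempty.
Because |xy| ≤ p and w begins with p copies of a, we have y = a^k with 1 ≤ k ≤ p.
Pump with i = 2: xy^2z = a^{p+k} b^p a^p b^p, of length 4p+k. Suppose this equals vv. The string starts with a and ends with b, so v does too; thus the boundary between the two copies of v is a b→a transition. There is exactly one such transition, at position 2p+k, so |v| = 2p+k and |vv| = 4p+2k ≠ 4p+k since k ≥ 1. So xy^2z ∉ L.
This is a contradiction; hence L is not regular.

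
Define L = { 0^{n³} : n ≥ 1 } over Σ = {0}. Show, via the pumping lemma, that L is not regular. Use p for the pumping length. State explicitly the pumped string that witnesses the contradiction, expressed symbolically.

0^{p³+k}

Assume L is regular. Let p be the pumping length given by the pumping lemma.
Take w = 0^{p³} ∈ L with |w| = p³ ≥ p.
Write w = xyz as guaranteed by the lemma, with |xy| ≤ p and |y| > 0.
Then y = 0^k for some k with 1 ≤ k ≤ p.
Pump with i = 2: xy^2z = 0^{p³+k}. Since 1 ≤ k ≤ p, p³ < p³+k ≤ p³+p < p³+3p²+3p+1 = (p+1)³, so p³+k is not a perfect cube. So xy^2z ∉ L.
Contradiction. Therefore L is not regular.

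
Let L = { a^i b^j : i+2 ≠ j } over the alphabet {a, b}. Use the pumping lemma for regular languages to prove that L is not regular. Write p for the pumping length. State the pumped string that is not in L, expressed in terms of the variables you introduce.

Suppose for contradiction that L is regular, and let p be the pumping length.
Choose w = a^p b^{p+p!+2}. Since p ≠ (p+p!+2)-2 = p+p!, w ∈ L; and |w| ≥ p.
The pumping lemma gives a decomposition w = xyz where |xy| ≤ p and y is nonempty.
Since the first p symbols of w are all a's and |xy| ≤ p, y lies entirely in the leading a-block: y = a^k for some k with 1 ≤ k ≤ p.
Since 1 ≤ k ≤ p, k divides p!; set t = 1 + p!/k. Then xy^t z has p + (p!/k)·k = p + p! copies of a. Now the a-count is p+p! and (b-count)-2 = (p+p!+2)-2 = p+p!, so i+2 ≠ j fails. So xy^t z = a^{p+p!} b^{p+p!+2} ∉ L.
This is a contradiction; hence L is not regular.

a^{p+p!} b^{p+p!+2}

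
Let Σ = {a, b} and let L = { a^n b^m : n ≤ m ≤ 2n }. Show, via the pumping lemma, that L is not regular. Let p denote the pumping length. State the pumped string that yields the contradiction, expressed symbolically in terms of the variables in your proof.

Assume L is regular. Let p be the pumping length given by the pumping lemma.
Take w = a^p b^p ∈ L (since p ≤ p ≤ 2p), with |w| = 2p ≥ p.
The pumping lemma gives a decomposition w = xyz where |xy| ≤ p and y is nonempty.
Since the first p symbols of w are all a's and |xy| ≤ p, y lies entirely in the leading a-block: y = a^k for some k with 1 ≤ k ≤ p.
Pump with i = 2: xy^2z = a^{p+k} b^p. Now n = p+k > p = m, so the condition n ≤ m fails. Thus xy^2z ∉ L.
Contradiction. Therefore L is not regular.

a^{p+k} b^p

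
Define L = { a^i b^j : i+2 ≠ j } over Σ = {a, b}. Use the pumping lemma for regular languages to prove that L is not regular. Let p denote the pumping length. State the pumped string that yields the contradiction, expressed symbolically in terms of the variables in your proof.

Assume L is regular; let p be its pumping constant.
Choose w = a^p b^{p+p!+2}. Since p ≠ (p+p!+2)-2 = p+p!, w ∈ L; and |w| ≥ p.
By the pumping lemma, w = xyz with |xy| ≤ p and |y| > 0.
Because |xy| ≤ p and w begins with p copies of a, we have y = a^k with 1 ≤ k ≤ p.
Since 1 ≤ k ≤ p, k divides p!; set t = 1 + p!/k. Then xy^t z has p + (p!/k)·k = p + p! copies of a. Now the a-count is p+p! and (b-count)-2 = (p+p!+2)-2 = p+p!, so i+2 ≠ j fails. So xy^t z = a^{p+p!} b^{p+p!+2} ∉ L.
Contradiction. Therefore L is not regular.

a^{p+p!} b^{p+p!+2}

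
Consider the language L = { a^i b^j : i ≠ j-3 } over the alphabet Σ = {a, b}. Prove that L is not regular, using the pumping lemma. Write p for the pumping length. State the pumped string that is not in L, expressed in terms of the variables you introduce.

a^{p+p!} b^{p+p!+3}

Assume L is regular. Let p be the pumping length given by the pumping lemma.
Choose w = a^p b^{p+p!+3}. Since p ≠ (p+p!+3)-3 = p+p!, w ∈ L; and |w| ≥ p.
By the pumping lemma, w = xyz with |xy| ≤ p and y is nonempty.
Because |xy| ≤ p and w begins with p copies of a, we have y = a^k with 1 ≤ k ≤ p.
Since 1 ≤ k ≤ p, k divides p!; set t = 1 + p!/k. Then xy^t z has p + (p!/k)·k = p + p! copies of a. Now the a-count is p+p! and (b-count)-3 = (p+p!+3)-3 = p+p!, so i ≠ j-3 fails. So xy^t z = a^{p+p!} b^{p+p!+3} ∉ L.
This is a contradiction; hence L is not regular.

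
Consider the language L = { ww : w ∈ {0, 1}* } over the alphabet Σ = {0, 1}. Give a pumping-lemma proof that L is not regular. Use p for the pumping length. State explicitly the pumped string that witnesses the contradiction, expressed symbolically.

Assume L is regular; let p be its pumping constant.
Take w = 0^p 1^p 0^p 1^p = uu where u = 0^p1^p; then w ∈ L and |w| = 4p ≥ p.
Write w = xyz as guaranteed by the lemma, with |xy| ≤ p and |y| > 0.
The first p characters of w are 0's, so xy (and hence y) consists only of 0's. Write y = 0^k, 1 ≤ k ≤ p.
Pump with i = 2: xy^2z = 0^{p+k} 1^p 0^p 1^p, of length 4p+k. Suppose this equals vv. The string starts with 0 and ends with 1, so v does too; thus the boundary between the two copies of v is a 1→0 transition. There is exactly one such transition, at position 2p+k, so |v| = 2p+k and |vv| = 4p+2k ≠ 4p+k since k ≥ 1. So xy^2z ∉ L.
This is a contradiction; hence L is not regular.

0^{p+k} 1^p 0^p 1^p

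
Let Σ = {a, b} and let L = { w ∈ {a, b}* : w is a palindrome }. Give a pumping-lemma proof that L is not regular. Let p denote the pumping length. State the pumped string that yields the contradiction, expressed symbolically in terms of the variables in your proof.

a^{p+k} b a^p

Assume L is regular. Let p be the pumping length given by the pumping lemma.
Take w = a^p b a^p, a palindrome of length 2p+1 ≥ p.
The pumping lemma gives a decomposition w = xyz where |xy| ≤ p and y is nonempty.
The first p characters of w are a's, so xy (and hence y) consists only of a's. Write y = a^k, 1 ≤ k ≤ p.
Pump with i = 2: xy^2z = a^{p+k} b a^p. Its reverse is a^p b a^{p+k}, which differs from xy^2z since k ≥ 1. So xy^2z is not a palindrome and xy^2z ∉ L.
Contradiction. Therefore L is not regular.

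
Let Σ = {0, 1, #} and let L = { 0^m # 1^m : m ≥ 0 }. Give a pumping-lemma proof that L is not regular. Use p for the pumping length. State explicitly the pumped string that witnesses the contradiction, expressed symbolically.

0^{p+k} # 1^p

Assume L is regular; let p be its pumping constant.
Take w = 0^p # 1^p ∈ L with |w| = 2p+1 ≥ p.
Write w = xyz as guaranteed by the lemma, with |xy| ≤ p and y is nonempty.
Since the first p symbols of w are all 0's and |xy| ≤ p, y lies entirely in the leading 0-block: y = 0^k for some k with 1 ≤ k ≤ p.
Pump with i = 2: xy^2z = 0^{p+k} # 1^p, which would require p+k = p. But k ≥ 1, so xy^2z ∉ L.
Contradiction. Therefore L is not regular.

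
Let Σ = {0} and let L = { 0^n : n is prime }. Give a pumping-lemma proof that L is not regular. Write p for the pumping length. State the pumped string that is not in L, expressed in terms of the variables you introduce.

Suppose for contradiction that L is regular, and let p be the pumping length.
Let q be a prime with q ≥ p+2 (infinitely many primes exist), and take w = 0^q ∈ L with |w| = q ≥ p.
Write w = xyz as guaranteed by the lemma, with |xy| ≤ p and y is nonempty.
Then y = 0^k for some k with 1 ≤ k ≤ p.
Since 1 ≤ k ≤ p, |xz| = q-k. Pump with i = q+1: |xy^{q+1}z| = (q-k)+(q+1)k = q+qk = q(1+k), which is composite (both factors ≥ 2). So xy^{q+1}z = 0^{q(1+k)} ∉ L.
This is a contradiction; hence L is not regular.

0^{q(1+k)}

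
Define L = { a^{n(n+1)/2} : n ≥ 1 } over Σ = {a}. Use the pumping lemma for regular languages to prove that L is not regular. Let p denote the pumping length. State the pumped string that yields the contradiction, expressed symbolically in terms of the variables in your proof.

a^{p(p+1)/2+k}

Assume L is regular. Let p be the pumping length given by the pumping lemma.
Take w = a^{p(p+1)/2} ∈ L with |w| = p(p+1)/2 ≥ p.
Write w = xyz as guaranteed by the lemma, with |xy| ≤ p and |y| ≥ 1.
Then y = a^k for some k with 1 ≤ k ≤ p.
Pump with i = 2: xy^2z = a^{p(p+1)/2+k}. Since 1 ≤ k ≤ p, p(p+1)/2 < p(p+1)/2+k ≤ p(p+1)/2+p < (p+1)(p+2)/2, so p(p+1)/2+k is strictly between consecutive triangular numbers. So xy^2z ∉ L.
Contradiction. Therefore L is not regular.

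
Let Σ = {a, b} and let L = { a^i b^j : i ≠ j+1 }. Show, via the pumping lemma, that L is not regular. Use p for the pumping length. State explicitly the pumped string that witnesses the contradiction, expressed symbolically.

Toward a contradiction, assume L is regular with pumping length p.
Choose w = a^p b^{p+p!-1}. Since p ≠ (p+p!-1)+1 = p+p!, w ∈ L; and |w| ≥ p.
The pumping lemma gives a decomposition w = xyz where |xy| ≤ p and y is nonempty.
The first p characters of w are a's, so xy (and hence y) consists only of a's. Write y = a^k, 1 ≤ k ≤ p.
Since 1 ≤ k ≤ p, k divides p!; set t = 1 + p!/k. Then xy^t z has p + (p!/k)·k = p + p! copies of a. Now the a-count is p+p! and (b-count)+1 = (p+p!-1)+1 = p+p!, so i ≠ j+1 fails. So xy^t z = a^{p+p!} b^{p+p!-1} ∉ L.
This contradicts the pumping lemma, so L is not regular.

a^{p+p!} b^{p+p!-1}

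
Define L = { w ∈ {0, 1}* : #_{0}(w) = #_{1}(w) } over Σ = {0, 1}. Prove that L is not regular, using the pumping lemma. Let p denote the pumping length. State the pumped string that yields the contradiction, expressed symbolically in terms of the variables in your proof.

0^{p+k} 1^p

Assume L is regular. Let p be the pumping length given by the pumping lemma.
Choose w = 0^p 1^p ∈ L with |w| = 2p ≥ p.
Write w = xyz as guaranteed by the lemma, with |xy| ≤ p and |y| ≥ 1.
The first p characters of w are 0's, so xy (and hence y) consists only of 0's. Write y = 0^k, 1 ≤ k ≤ p.
Pump with i = 2: xy^2z = 0^{p+k} 1^p has p+k occurrences of 0 but only p of 1. Since k ≥ 1 the counts differ, so xy^2z ∉ L.
Contradiction. Therefore L is not regular.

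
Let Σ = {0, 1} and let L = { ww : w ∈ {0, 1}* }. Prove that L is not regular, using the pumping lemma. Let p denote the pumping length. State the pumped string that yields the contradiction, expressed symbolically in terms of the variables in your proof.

0^{p+k} 1^p 0^p 1^p

Assume L is regular; let p be its pumping constant.
Take w = 0^p 1^p 0^p 1^p = uu where u = 0^p1^p; then w ∈ L and |w| = 4p ≥ p.
Write w = xyz as guaranteed by the lemma, with |xy| ≤ p and |y| > 0.
The first p characters of w are 0's, so xy (and hence y) consists only of 0's. Write y = 0^k, 1 ≤ k ≤ p.
Pump with i = 2: xy^2z = 0^{p+k} 1^p 0^p 1^p, of length 4p+k. Suppose this equals vv. The string starts with 0 and ends with 1, so v does too; thus the boundary between the two copies of v is a 1→0 transition. There is exactly one such transition, at position 2p+k, so |v| = 2p+k and |vv| = 4p+2k ≠ 4p+k since k ≥ 1. So xy^2z ∉ L.
Contradiction. Therefore L is not regular.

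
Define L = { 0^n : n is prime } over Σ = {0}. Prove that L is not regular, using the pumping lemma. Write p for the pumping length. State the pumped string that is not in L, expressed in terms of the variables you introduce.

Assume L is regular. Let p be the pumping length given by the pumping lemma.
Let q be a prime with q ≥ p+2 (infinitely many primes exist), and take w = 0^q ∈ L with |w| = q ≥ p.
Write w = xyz as guaranteed by the lemma, with |xy| ≤ p and |y| ≥ 1.
Then y = 0^k for some k with 1 ≤ k ≤ p.
Since 1 ≤ k ≤ p, |xz| = q-k. Pump with i = q+1: |xy^{q+1}z| = (q-k)+(q+1)k = q+qk = q(1+k), which is composite (both factors ≥ 2). So xy^{q+1}z = 0^{q(1+k)} ∉ L.
Contradiction. Therefore L is not regular.

0^{q(1+k)}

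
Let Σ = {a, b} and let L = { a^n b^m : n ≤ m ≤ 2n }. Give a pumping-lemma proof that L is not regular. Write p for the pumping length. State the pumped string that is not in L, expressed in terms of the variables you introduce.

Assume L is regular. Let p be the pumping length given by the pumping lemma.
Take w = a^p b^p ∈ L (since p ≤ p ≤ 2p), with |w| = 2p ≥ p.
The pumping lemma gives a decomposition w = xyz where |xy| ≤ p and |y| ≥ 1.
Because |xy| ≤ p and w begins with p copies of a, we have y = a^k with 1 ≤ k ≤ p.
Pump with i = 2: xy^2z = a^{p+k} b^p. Now n = p+k > p = m, so the condition n ≤ m fails. Thus xy^2z ∉ L.
Contradiction. Therefore L is not regular.

a^{p+k} b^p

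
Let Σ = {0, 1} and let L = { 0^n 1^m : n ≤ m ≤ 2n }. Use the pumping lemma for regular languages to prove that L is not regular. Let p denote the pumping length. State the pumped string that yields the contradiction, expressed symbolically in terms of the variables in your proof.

0^{p+k} 1^p

Suppose for contradiction that L is regular, and let p be the pumping length.
Take w = 0^p 1^p ∈ L (since p ≤ p ≤ 2p), with |w| = 2p ≥ p.
Write w = xyz as guaranteed by the lemma, with |xy| ≤ p and |y| ≥ 1.
Since the first p symbols of w are all 0's and |xy| ≤ p, y lies entirely in the leading 0-block: y = 0^k for some k with 1 ≤ k ≤ p.
Pump with i = 2: xy^2z = 0^{p+k} 1^p. Now n = p+k > p = m, so the condition n ≤ m fails. Thus xy^2z ∉ L.
Contradiction. Therefore L is not regular.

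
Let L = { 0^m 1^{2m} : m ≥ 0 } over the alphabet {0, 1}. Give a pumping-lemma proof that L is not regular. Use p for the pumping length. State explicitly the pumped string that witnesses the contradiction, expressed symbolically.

0^{p+k} 1^{2p}

Assume L is regular; let p be its pumping constant.
Let w = 0^p 1^{2p} ∈ L; note |w| = 3p ≥ p.
The pumping lemma gives a decomposition w = xyz where |xy| ≤ p and y is nonempty.
Because |xy| ≤ p and w begins with p copies of 0, we have y = 0^k with 1 ≤ k ≤ p.
Pump with i = 2: xy^2z = 0^{p+k} 1^{2p}. For this to lie in L we would need 2p = 2(p+k), which forces k = 0. But k ≥ 1, so xy^2z ∉ L.
Contradiction. Therefore L is not regular.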